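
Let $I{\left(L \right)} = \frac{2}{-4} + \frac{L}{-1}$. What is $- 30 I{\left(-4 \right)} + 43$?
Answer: $-62$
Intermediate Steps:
$I{\left(L \right)} = - \frac{1}{2} - L$ ($I{\left(L \right)} = 2 \left(- \frac{1}{4}\right) + L \left(-1\right) = - \frac{1}{2} - L$)
$- 30 I{\left(-4 \right)} + 43 = - 30 \left(- \frac{1}{2} - -4\right) + 43 = - 30 \left(- \frac{1}{2} + 4\right) + 43 = \left(-30\right) \frac{7}{2} + 43 = -105 + 43 = -62$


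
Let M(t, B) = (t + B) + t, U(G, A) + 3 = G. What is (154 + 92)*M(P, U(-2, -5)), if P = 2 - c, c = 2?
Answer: -1230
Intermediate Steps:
U(G, A) = -3 + G
P = 0 (P = 2 - 1*2 = 2 - 2 = 0)
M(t, B) = B + 2*t (M(t, B) = (B + t) + t = B + 2*t)
(154 + 92)*M(P, U(-2, -5)) = (154 + 92)*((-3 - 2) + 2*0) = 246*(-5 + 0) = 246*(-5) = -1230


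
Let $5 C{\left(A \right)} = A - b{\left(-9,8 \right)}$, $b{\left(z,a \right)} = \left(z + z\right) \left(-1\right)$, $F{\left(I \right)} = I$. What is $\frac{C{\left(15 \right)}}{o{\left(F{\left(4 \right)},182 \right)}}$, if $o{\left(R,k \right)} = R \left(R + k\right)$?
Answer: $- \frac{1}{1240} \approx -0.00080645$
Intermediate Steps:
$b{\left(z,a \right)} = - 2 z$ ($b{\left(z,a \right)} = 2 z \left(-1\right) = - 2 z$)
$C{\left(A \right)} = - \frac{18}{5} + \frac{A}{5}$ ($C{\left(A \right)} = \frac{A - \left(-2\right) \left(-9\right)}{5} = \frac{A - 18}{5} = \frac{-18 + A}{5} = - \frac{18}{5} + \frac{A}{5}$)
$\frac{C{\left(15 \right)}}{o{\left(F{\left(4 \right)},182 \right)}} = \frac{- \frac{18}{5} + \frac{1}{5} \cdot 15}{4 \left(4 + 182\right)} = \frac{- \frac{18}{5} + 3}{4 \cdot 186} = - \frac{3}{5 \cdot 744} = \left(- \frac{3}{5}\right) \frac{1}{744} = - \frac{1}{1240}$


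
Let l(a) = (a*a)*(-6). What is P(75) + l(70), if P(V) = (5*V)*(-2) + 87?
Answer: -30063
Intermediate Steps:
P(V) = 87 - 10*V (P(V) = -10*V + 87 = 87 - 10*V)
l(a) = -6*a² (l(a) = a²*(-6) = -6*a²)
P(75) + l(70) = (87 - 10*75) - 6*70² = (87 - 750) - 6*4900 = -663 - 29400 = -30063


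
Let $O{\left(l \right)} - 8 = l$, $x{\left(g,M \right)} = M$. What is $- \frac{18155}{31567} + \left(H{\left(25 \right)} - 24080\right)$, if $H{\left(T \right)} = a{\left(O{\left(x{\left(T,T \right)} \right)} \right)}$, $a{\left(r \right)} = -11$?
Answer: $- \frac{760498752}{31567} \approx -24092.0$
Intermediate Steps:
$O{\left(l \right)} = 8 + l$
$H{\left(T \right)} = -11$
$- \frac{18155}{31567} + \left(H{\left(25 \right)} - 24080\right) = - \frac{18155}{31567} - 24091 = - \frac{760498752}{31567}$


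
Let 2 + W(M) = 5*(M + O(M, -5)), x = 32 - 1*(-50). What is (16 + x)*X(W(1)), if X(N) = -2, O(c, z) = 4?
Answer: -196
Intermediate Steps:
x = 82 (x = 32 + 50 = 82)
W(M) = 18 + 5*M (W(M) = -2 + 5*(M + 4) = -2 + 5*(4 + M) = -2 + (20 + 5*M) = 18 + 5*M)
(16 + x)*X(W(1)) = (16 + 82)*(-2) = 98*(-2) = -196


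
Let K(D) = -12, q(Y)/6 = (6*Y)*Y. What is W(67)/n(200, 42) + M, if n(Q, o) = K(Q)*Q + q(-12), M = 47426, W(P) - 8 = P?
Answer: 44011353/928 ≈ 47426.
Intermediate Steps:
q(Y) = 36*Y² (q(Y) = 6*((6*Y)*Y) = 6*(6*Y²) = 36*Y²)
W(P) = 8 + P
n(Q, o) = 5184 - 12*Q (n(Q, o) = -12*Q + 36*(-12)² = -12*Q + 36*144 = -12*Q + 5184 = 5184 - 12*Q)
W(67)/n(200, 42) + M = (8 + 67)/(5184 - 12*200) + 47426 = 75/(5184 - 2400) + 47426 = 75/2784 + 47426 = 75*(1/2784) + 47426 = 25/928 + 47426 = 44011353/928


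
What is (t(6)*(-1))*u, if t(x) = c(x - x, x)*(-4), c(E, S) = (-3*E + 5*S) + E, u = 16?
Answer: 1920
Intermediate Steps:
c(E, S) = -2*E + 5*S
t(x) = -20*x (t(x) = (-2*(x - x) + 5*x)*(-4) = (-2*0 + 5*x)*(-4) = (0 + 5*x)*(-4) = (5*x)*(-4) = -20*x)
(t(6)*(-1))*u = (-20*6*(-1))*16 = -120*(-1)*16 = 120*16 = 1920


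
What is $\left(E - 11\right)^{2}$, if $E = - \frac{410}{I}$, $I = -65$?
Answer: $\frac{3721}{169} \approx 22.018$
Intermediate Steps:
$E = \frac{82}{13}$ ($E = - \frac{410}{-65} = \left(-410\right) \left(- \frac{1}{65}\right) = \frac{82}{13} \approx 6.3077$)
$\left(E - 11\right)^{2} = \left(\frac{82}{13} - 11\right)^{2} = \left(- \frac{61}{13}\right)^{2} = \frac{3721}{169}$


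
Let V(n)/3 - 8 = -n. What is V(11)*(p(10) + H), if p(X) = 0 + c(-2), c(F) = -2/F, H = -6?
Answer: 45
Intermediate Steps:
V(n) = 24 - 3*n (V(n) = 24 + 3*(-n) = 24 - 3*n)
p(X) = 1 (p(X) = 0 - 2/(-2) = 0 - 2*(-½) = 0 + 1 = 1)
V(11)*(p(10) + H) = (24 - 3*11)*(1 - 6) = (24 - 33)*(-5) = -9*(-5) = 45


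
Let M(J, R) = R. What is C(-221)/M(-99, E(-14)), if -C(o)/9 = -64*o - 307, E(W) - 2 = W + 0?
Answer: 41511/4 ≈ 10378.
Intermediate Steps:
E(W) = 2 + W (E(W) = 2 + (W + 0) = 2 + W)
C(o) = 2763 + 576*o (C(o) = -9*(-64*o - 307) = -9*(-307 - 64*o) = 2763 + 576*o)
C(-221)/M(-99, E(-14)) = (2763 + 576*(-221))/(2 - 14) = (2763 - 127296)/(-12) = -124533*(-1/12) = 41511/4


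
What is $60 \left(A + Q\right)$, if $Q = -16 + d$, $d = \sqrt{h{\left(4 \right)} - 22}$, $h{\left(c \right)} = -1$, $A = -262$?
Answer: $-16680 + 60 i \sqrt{23} \approx -16680.0 + 287.75 i$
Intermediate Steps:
$d = i \sqrt{23}$ ($d = \sqrt{-1 - 22} = \sqrt{-23} = i \sqrt{23} \approx 4.7958 i$)
$Q = -16 + i \sqrt{23} \approx -16.0 + 4.7958 i$
$60 \left(A + Q\right) = 60 \left(-262 - \left(16 - i \sqrt{23}\right)\right) = 60 \left(-278 + i \sqrt{23}\right) = -16680 + 60 i \sqrt{23}$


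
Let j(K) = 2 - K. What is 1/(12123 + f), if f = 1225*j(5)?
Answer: 1/8448 ≈ 0.00011837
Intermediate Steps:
f = -3675 (f = 1225*(2 - 1*5) = 1225*(2 - 5) = 1225*(-3) = -3675)
1/(12123 + f) = 1/(12123 - 3675) = 1/8448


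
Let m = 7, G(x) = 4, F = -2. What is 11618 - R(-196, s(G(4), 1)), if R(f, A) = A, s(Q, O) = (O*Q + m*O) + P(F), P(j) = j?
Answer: 11609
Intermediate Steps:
s(Q, O) = -2 + 7*O + O*Q (s(Q, O) = (O*Q + 7*O) - 2 = (7*O + O*Q) - 2 = -2 + 7*O + O*Q)
11618 - R(-196, s(G(4), 1)) = 11618 - (-2 + 7*1 + 1*4) = 11618 - (-2 + 7 + 4) = 11618 - 1*9 = 11618 - 9 = 11609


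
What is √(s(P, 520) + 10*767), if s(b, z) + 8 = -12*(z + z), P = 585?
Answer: I*√4818 ≈ 69.412*I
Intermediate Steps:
s(b, z) = -8 - 24*z (s(b, z) = -8 - 12*(z + z) = -8 - 24*z)
√(s(P, 520) + 10*767) = √((-8 - 24*520) + 10*767) = √((-8 - 12480) + 7670) = √(-12488 + 7670) = √(-4818) = I*√4818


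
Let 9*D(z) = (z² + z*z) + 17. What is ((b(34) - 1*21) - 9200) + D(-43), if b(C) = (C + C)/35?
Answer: -2773978/315 ≈ -8806.3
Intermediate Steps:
b(C) = 2*C/35 (b(C) = (2*C)/35 = 2*C/35)
D(z) = 17/9 + 2*z²/9 (D(z) = ((z² + z*z) + 17)/9 = ((z² + z²) + 17)/9 = (2*z² + 17)/9 = (17 + 2*z²)/9 = 17/9 + 2*z²/9)
((b(34) - 1*21) - 9200) + D(-43) = (((2/35)*34 - 1*21) - 9200) + (17/9 + (2/9)*(-43)²) = ((68/35 - 21) - 9200) + (17/9 + (2/9)*1849) = (-667/35 - 9200) + (17/9 + 3698/9) = -322667/35 + 3715/9 = -2773978/315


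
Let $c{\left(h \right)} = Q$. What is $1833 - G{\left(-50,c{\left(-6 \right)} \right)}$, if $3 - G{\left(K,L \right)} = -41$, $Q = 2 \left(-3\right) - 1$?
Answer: $1789$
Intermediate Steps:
$Q = -7$ ($Q = -6 - 1 = -7$)
$c{\left(h \right)} = -7$
$G{\left(K,L \right)} = 44$ ($G{\left(K,L \right)} = 3 - -41 = 3 + 41 = 44$)
$1833 - G{\left(-50,c{\left(-6 \right)} \right)} = 1833 - 44 = 1789$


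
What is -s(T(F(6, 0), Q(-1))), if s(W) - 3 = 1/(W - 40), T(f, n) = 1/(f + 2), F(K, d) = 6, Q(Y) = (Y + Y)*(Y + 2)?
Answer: -949/319 ≈ -2.9749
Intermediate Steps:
Q(Y) = 2*Y*(2 + Y) (Q(Y) = (2*Y)*(2 + Y) = 2*Y*(2 + Y))
T(f, n) = 1/(2 + f)
s(W) = 3 + 1/(-40 + W) (s(W) = 3 + 1/(W - 40) = 3 + 1/(-40 + W))
-s(T(F(6, 0), Q(-1))) = -(-119 + 3/(2 + 6))/(-40 + 1/(2 + 6)) = -(-119 + 3/8)/(-40 + 1/8) = -(-119 + 3*(⅛))/(-40 + ⅛) = -(-119 + 3/8)/(-319/8) = -(-8)*(-949)/(319*8) = -1*949/319 = -949/319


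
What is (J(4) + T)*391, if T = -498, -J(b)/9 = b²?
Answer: -251022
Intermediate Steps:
J(b) = -9*b²
(J(4) + T)*391 = (-9*4² - 498)*391 = (-9*16 - 498)*391 = (-144 - 498)*391 = -642*391 = -251022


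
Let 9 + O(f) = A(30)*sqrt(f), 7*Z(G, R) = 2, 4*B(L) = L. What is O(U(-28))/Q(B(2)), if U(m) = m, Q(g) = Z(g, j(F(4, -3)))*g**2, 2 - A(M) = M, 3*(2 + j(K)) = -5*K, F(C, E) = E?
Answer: -126 - 784*I*sqrt(7) ≈ -126.0 - 2074.3*I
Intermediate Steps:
j(K) = -2 - 5*K/3 (j(K) = -2 + (-5*K)/3 = -2 - 5*K/3)
B(L) = L/4
Z(G, R) = 2/7 (Z(G, R) = (1/7)*2 = 2/7)
A(M) = 2 - M
Q(g) = 2*g**2/7
O(f) = -9 - 28*sqrt(f) (O(f) = -9 + (2 - 1*30)*sqrt(f) = -9 + (2 - 30)*sqrt(f) = -9 - 28*sqrt(f))
O(U(-28))/Q(B(2)) = (-9 - 56*I*sqrt(7))/((2*((1/4)*2)**2/7)) = (-9 - 56*I*sqrt(7))/((2*(1/2)**2/7)) = (-9 - 56*I*sqrt(7))/(((2/7)*(1/4))) = (-9 - 56*I*sqrt(7))/(1/14) = (-9 - 56*I*sqrt(7))*14 = -126 - 784*I*sqrt(7)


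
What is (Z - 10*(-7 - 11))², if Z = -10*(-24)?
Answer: 176400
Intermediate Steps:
Z = 240
(Z - 10*(-7 - 11))² = (240 - 10*(-7 - 11))² = (240 - 10*(-18))² = (240 + 180)² = 420² = 176400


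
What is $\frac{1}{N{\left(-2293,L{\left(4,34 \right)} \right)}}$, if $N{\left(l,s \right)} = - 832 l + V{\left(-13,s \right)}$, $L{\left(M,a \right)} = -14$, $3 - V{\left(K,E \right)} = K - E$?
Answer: $\frac{1}{1907778} \approx 5.2417 \cdot 10^{-7}$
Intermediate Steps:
$V{\left(K,E \right)} = 3 + E - K$ ($V{\left(K,E \right)} = 3 - \left(K - E\right) = 3 + \left(E - K\right) = 3 + E - K$)
$N{\left(l,s \right)} = 16 + s - 832 l$ ($N{\left(l,s \right)} = - 832 l + \left(3 + s - -13\right) = - 832 l + \left(3 + s + 13\right) = - 832 l + \left(16 + s\right) = 16 + s - 832 l$)
$\frac{1}{N{\left(-2293,L{\left(4,34 \right)} \right)}} = \frac{1}{16 - 14 - -1907776} = \frac{1}{16 - 14 + 1907776} = \frac{1}{1907778}$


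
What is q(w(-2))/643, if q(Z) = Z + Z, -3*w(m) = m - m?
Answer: 0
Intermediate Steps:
w(m) = 0 (w(m) = -(m - m)/3 = -1/3*0 = 0)
q(Z) = 2*Z
q(w(-2))/643 = (2*0)/643 = 0*(1/643) = 0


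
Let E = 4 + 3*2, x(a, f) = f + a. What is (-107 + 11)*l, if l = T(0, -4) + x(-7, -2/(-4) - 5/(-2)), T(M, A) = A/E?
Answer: 2112/5 ≈ 422.40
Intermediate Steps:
x(a, f) = a + f
E = 10 (E = 4 + 6 = 10)
T(M, A) = A/10
l = -22/5 (l = (1/10)*(-4) + (-7 + (-2/(-4) - 5/(-2))) = -2/5 + (-7 + (-2*(-1/4) - 5*(-1/2))) = -2/5 + (-7 + (1/2 + 5/2)) = -2/5 + (-7 + 3) = -2/5 - 4 = -22/5 ≈ -4.4000)
(-107 + 11)*l = (-107 + 11)*(-22/5) = -96*(-22/5) = 2112/5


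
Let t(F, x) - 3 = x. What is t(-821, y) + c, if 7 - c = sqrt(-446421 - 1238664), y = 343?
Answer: 353 - I*sqrt(1685085) ≈ 353.0 - 1298.1*I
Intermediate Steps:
t(F, x) = 3 + x
c = 7 - I*sqrt(1685085) (c = 7 - sqrt(-446421 - 1238664) = 7 - sqrt(-1685085) = 7 - I*sqrt(1685085) ≈ 7.0 - 1298.1*I)
t(-821, y) + c = (3 + 343) + (7 - I*sqrt(1685085)) = 346 + (7 - I*sqrt(1685085)) = 353 - I*sqrt(1685085)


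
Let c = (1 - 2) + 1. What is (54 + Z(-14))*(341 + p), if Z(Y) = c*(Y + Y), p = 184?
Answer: 28350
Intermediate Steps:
c = 0 (c = -1 + 1 = 0)
Z(Y) = 0 (Z(Y) = 0*(Y + Y) = 0*(2*Y) = 0)
(54 + Z(-14))*(341 + p) = (54 + 0)*(341 + 184) = 54*525 = 28350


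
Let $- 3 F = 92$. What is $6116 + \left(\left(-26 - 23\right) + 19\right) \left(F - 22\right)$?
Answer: $7696$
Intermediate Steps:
$F = - \frac{92}{3}$ ($F = \left(- \frac{1}{3}\right) 92 = - \frac{92}{3} \approx -30.667$)
$6116 + \left(\left(-26 - 23\right) + 19\right) \left(F - 22\right) = 6116 + \left(\left(-26 - 23\right) + 19\right) \left(- \frac{92}{3} - 22\right) = 6116 + \left(-49 + 19\right) \left(- \frac{158}{3}\right) = 6116 - -1580 = 6116 + 1580 = 7696$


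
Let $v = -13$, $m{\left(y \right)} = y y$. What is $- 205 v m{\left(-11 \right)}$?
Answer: $322465$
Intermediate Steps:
$m{\left(y \right)} = y^{2}$
$- 205 v m{\left(-11 \right)} = \left(-205\right) \left(-13\right) \left(-11\right)^{2} = 2665 \cdot 121 = 322465$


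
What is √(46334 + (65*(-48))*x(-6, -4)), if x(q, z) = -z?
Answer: √33854 ≈ 183.99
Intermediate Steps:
√(46334 + (65*(-48))*x(-6, -4)) = √(46334 + (65*(-48))*(-1*(-4))) = √(46334 - 3120*4) = √(46334 - 12480) = √33854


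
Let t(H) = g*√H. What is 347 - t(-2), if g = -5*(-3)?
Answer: 347 - 15*I*√2 ≈ 347.0 - 21.213*I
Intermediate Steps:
g = 15
t(H) = 15*√H
347 - t(-2) = 347 - 15*√(-2) = 347 - 15*I*√2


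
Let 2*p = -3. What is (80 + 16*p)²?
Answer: 3136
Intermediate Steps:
p = -3/2 (p = (½)*(-3) = -3/2 ≈ -1.5000)
(80 + 16*p)² = (80 + 16*(-3/2))² = (80 - 24)² = 56² = 3136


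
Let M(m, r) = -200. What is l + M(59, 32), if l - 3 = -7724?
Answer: -7921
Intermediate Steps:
l = -7721 (l = 3 - 7724 = -7721)
l + M(59, 32) = -7721 - 200 = -7921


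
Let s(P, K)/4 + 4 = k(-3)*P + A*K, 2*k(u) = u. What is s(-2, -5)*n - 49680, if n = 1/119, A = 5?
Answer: -5912024/119 ≈ -49681.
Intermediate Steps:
k(u) = u/2
s(P, K) = -16 - 6*P + 20*K (s(P, K) = -16 + 4*(((½)*(-3))*P + 5*K) = -16 + 4*(-3*P/2 + 5*K) = -16 + 4*(5*K - 3*P/2) = -16 + (-6*P + 20*K) = -16 - 6*P + 20*K)
n = 1/119 ≈ 0.0084034
s(-2, -5)*n - 49680 = (-16 - 6*(-2) + 20*(-5))*(1/119) - 49680 = (-16 + 12 - 100)*(1/119) - 49680 = -104*1/119 - 49680 = -104/119 - 49680 = -5912024/119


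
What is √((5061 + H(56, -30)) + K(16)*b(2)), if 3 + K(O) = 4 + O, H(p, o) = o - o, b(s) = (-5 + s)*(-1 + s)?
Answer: √5010 ≈ 70.781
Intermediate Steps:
b(s) = (-1 + s)*(-5 + s)
H(p, o) = 0
K(O) = 1 + O (K(O) = -3 + (4 + O) = 1 + O)
√((5061 + H(56, -30)) + K(16)*b(2)) = √((5061 + 0) + (1 + 16)*(5 + 2² - 6*2)) = √(5061 + 17*(5 + 4 - 12)) = √(5061 + 17*(-3)) = √(5061 - 51) = √5010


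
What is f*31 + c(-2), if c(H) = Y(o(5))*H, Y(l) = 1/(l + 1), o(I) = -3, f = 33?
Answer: 1024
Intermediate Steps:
Y(l) = 1/(1 + l)
c(H) = -H/2 (c(H) = H/(1 - 3) = H/(-2) = -H/2)
f*31 + c(-2) = 33*31 - ½*(-2) = 1023 + 1 = 1024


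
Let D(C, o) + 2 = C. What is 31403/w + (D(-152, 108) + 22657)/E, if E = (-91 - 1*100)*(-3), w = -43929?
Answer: 323513456/8390439 ≈ 38.557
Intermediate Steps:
D(C, o) = -2 + C
E = 573 (E = (-91 - 100)*(-3) = -191*(-3) = 573)
31403/w + (D(-152, 108) + 22657)/E = 31403/(-43929) + ((-2 - 152) + 22657)/573 = 31403*(-1/43929) + (-154 + 22657)*(1/573) = -31403/43929 + 22503*(1/573) = -31403/43929 + 7501/191 = 323513456/8390439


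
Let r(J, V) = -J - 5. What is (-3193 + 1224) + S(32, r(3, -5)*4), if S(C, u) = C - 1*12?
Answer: -1949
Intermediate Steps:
r(J, V) = -5 - J
S(C, u) = -12 + C (S(C, u) = C - 12 = -12 + C)
(-3193 + 1224) + S(32, r(3, -5)*4) = (-3193 + 1224) + (-12 + 32) = -1969 + 20 = -1949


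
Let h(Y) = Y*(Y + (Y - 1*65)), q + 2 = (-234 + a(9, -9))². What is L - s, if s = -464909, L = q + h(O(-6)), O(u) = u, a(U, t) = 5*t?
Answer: 543210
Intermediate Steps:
q = 77839 (q = -2 + (-234 + 5*(-9))² = -2 + (-234 - 45)² = -2 + (-279)² = -2 + 77841 = 77839)
h(Y) = Y*(-65 + 2*Y) (h(Y) = Y*(Y + (Y - 65)) = Y*(Y + (-65 + Y)) = Y*(-65 + 2*Y))
L = 78301 (L = 77839 - 6*(-65 + 2*(-6)) = 77839 - 6*(-65 - 12) = 77839 - 6*(-77) = 77839 + 462 = 78301)
L - s = 78301 - 1*(-464909) = 78301 + 464909 = 543210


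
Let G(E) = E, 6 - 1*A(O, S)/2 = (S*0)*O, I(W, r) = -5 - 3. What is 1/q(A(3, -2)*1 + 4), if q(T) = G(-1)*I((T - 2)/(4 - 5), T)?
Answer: ⅛ ≈ 0.12500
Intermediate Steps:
I(W, r) = -8
A(O, S) = 12 (A(O, S) = 12 - 2*S*0*O = 12 - 0*O = 12 - 2*0 = 12 + 0 = 12)
q(T) = 8 (q(T) = -1*(-8) = 8)
1/q(A(3, -2)*1 + 4) = 1/8 = ⅛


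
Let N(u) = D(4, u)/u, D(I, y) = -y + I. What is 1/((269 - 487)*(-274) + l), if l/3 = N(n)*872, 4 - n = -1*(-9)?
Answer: 5/275116 ≈ 1.8174e-5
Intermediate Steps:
D(I, y) = I - y
n = -5 (n = 4 - (-1)*(-9) = 4 - 1*9 = 4 - 9 = -5)
N(u) = (4 - u)/u
l = -23544/5 (l = 3*(((4 - 1*(-5))/(-5))*872) = 3*(-(4 + 5)/5*872) = 3*(-⅕*9*872) = 3*(-9/5*872) = 3*(-7848/5) = -23544/5 ≈ -4708.8)
1/((269 - 487)*(-274) + l) = 1/((269 - 487)*(-274) - 23544/5) = 1/(-218*(-274) - 23544/5) = 1/(59732 - 23544/5) = 1/(275116/5) = 5/275116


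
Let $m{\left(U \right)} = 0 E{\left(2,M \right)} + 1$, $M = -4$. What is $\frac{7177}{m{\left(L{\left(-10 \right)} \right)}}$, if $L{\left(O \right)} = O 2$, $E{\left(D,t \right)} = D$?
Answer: $7177$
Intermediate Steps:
$L{\left(O \right)} = 2 O$
$m{\left(U \right)} = 1$ ($m{\left(U \right)} = 0 \cdot 2 + 1 = 0 + 1 = 1$)
$\frac{7177}{m{\left(L{\left(-10 \right)} \right)}} = \frac{7177}{1} = 7177 \cdot 1 = 7177$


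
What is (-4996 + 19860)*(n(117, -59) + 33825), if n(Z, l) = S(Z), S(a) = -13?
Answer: 502581568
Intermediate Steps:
n(Z, l) = -13
(-4996 + 19860)*(n(117, -59) + 33825) = (-4996 + 19860)*(-13 + 33825) = 14864*33812 = 502581568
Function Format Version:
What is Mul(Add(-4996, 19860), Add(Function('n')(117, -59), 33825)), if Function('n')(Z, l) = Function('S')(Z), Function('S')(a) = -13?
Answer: 502581568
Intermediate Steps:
Function('n')(Z, l) = -13
Mul(Add(-4996, 19860), Add(Function('n')(117, -59), 33825)) = Mul(Add(-4996, 19860), Add(-13, 33825)) = Mul(14864, 33812) = 502581568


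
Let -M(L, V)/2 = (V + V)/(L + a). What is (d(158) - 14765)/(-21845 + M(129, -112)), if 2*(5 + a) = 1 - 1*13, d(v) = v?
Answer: 861813/1288631 ≈ 0.66878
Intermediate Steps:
a = -11 (a = -5 + (1 - 1*13)/2 = -5 + (1 - 13)/2 = -5 + (1/2)*(-12) = -5 - 6 = -11)
M(L, V) = -4*V/(-11 + L) (M(L, V) = -2*(V + V)/(L - 11) = -2*2*V/(-11 + L) = -4*V/(-11 + L))
(d(158) - 14765)/(-21845 + M(129, -112)) = (158 - 14765)/(-21845 - 4*(-112)/(-11 + 129)) = -14607/(-21845 - 4*(-112)/118) = -14607/(-21845 - 4*(-112)*1/118) = -14607/(-21845 + 224/59) = -14607/(-1288631/59) = -14607*(-59/1288631) = 861813/1288631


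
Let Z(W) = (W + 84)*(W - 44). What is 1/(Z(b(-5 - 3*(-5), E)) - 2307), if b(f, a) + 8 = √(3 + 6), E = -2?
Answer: -1/6178 ≈ -0.00016186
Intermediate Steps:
b(f, a) = -5 (b(f, a) = -8 + √(3 + 6) = -8 + √9 = -8 + 3 = -5)
Z(W) = (-44 + W)*(84 + W) (Z(W) = (84 + W)*(-44 + W) = (-44 + W)*(84 + W))
1/(Z(b(-5 - 3*(-5), E)) - 2307) = 1/((-3696 + (-5)² + 40*(-5)) - 2307) = 1/((-3696 + 25 - 200) - 2307) = 1/(-3871 - 2307) = 1/(-6178) = -1/6178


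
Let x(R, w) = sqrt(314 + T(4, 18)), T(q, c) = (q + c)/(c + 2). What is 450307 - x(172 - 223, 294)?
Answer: 450307 - sqrt(31510)/10 ≈ 4.5029e+5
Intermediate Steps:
T(q, c) = (c + q)/(2 + c)
x(R, w) = sqrt(31510)/10 (x(R, w) = sqrt(314 + (18 + 4)/(2 + 18)) = sqrt(314 + 22/20) = sqrt(314 + (1/20)*22) = sqrt(314 + 11/10) = sqrt(3151/10) = sqrt(31510)/10)
450307 - x(172 - 223, 294) = 450307 - sqrt(31510)/10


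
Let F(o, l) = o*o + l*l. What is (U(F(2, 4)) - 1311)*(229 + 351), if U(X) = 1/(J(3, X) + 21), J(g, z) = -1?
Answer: -760351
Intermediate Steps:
F(o, l) = l**2 + o**2 (F(o, l) = o**2 + l**2 = l**2 + o**2)
U(X) = 1/20 (U(X) = 1/(-1 + 21) = 1/20)
(U(F(2, 4)) - 1311)*(229 + 351) = (1/20 - 1311)*(229 + 351) = -26219/20*580 = -760351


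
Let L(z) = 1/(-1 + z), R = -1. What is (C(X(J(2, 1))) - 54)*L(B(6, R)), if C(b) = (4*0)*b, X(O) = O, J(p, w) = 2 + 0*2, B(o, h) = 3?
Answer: -27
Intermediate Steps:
J(p, w) = 2 (J(p, w) = 2 + 0 = 2)
C(b) = 0 (C(b) = 0*b = 0)
(C(X(J(2, 1))) - 54)*L(B(6, R)) = (0 - 54)/(-1 + 3) = -54/2 = -54*½ = -27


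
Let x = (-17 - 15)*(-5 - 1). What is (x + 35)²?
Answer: 51529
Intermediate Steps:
x = 192 (x = -32*(-6) = 192)
(x + 35)² = (192 + 35)² = 227² = 51529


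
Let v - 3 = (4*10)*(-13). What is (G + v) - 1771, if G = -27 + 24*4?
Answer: -2219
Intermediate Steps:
G = 69 (G = -27 + 96 = 69)
v = -517 (v = 3 + (4*10)*(-13) = 3 + 40*(-13) = 3 - 520 = -517)
(G + v) - 1771 = (69 - 517) - 1771 = -448 - 1771 = -2219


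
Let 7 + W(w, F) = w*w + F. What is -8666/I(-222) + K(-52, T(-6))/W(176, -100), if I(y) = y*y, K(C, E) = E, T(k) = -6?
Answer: -133903229/760673898 ≈ -0.17603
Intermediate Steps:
W(w, F) = -7 + F + w**2 (W(w, F) = -7 + (w*w + F) = -7 + (w**2 + F) = -7 + (F + w**2) = -7 + F + w**2)
I(y) = y**2
-8666/I(-222) + K(-52, T(-6))/W(176, -100) = -8666/((-222)**2) - 6/(-7 - 100 + 176**2) = -8666/49284 - 6/(-7 - 100 + 30976) = -8666*1/49284 - 6/30869 = -4333/24642 - 6*1/30869 = -4333/24642 - 6/30869 = -133903229/760673898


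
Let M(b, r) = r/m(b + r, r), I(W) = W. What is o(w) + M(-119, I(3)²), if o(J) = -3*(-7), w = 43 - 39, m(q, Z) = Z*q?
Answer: 2309/110 ≈ 20.991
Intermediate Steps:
w = 4
o(J) = 21
M(b, r) = 1/(b + r) (M(b, r) = r/((r*(b + r))) = r*(1/(r*(b + r))) = 1/(b + r))
o(w) + M(-119, I(3)²) = 21 + 1/(-119 + 3²) = 21 + 1/(-119 + 9) = 21 + 1/(-110) = 21 - 1/110 = 2309/110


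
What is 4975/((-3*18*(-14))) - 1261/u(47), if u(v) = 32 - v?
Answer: 342647/3780 ≈ 90.647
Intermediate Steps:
4975/((-3*18*(-14))) - 1261/u(47) = 4975/((-3*18*(-14))) - 1261/(32 - 1*47) = 4975/((-54*(-14))) - 1261/(32 - 47) = 4975/756 - 1261/(-15) = 4975*(1/756) - 1261*(-1/15) = 4975/756 + 1261/15 = 342647/3780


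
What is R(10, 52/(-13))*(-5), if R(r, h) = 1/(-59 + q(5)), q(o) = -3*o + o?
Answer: 5/69 ≈ 0.072464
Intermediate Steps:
q(o) = -2*o
R(r, h) = -1/69 (R(r, h) = 1/(-59 - 2*5) = 1/(-59 - 10) = 1/(-69) = -1/69)
R(10, 52/(-13))*(-5) = -1/69*(-5) = 5/69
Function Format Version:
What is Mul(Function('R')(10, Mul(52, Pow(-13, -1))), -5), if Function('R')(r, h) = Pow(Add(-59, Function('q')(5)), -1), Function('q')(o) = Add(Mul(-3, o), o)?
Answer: Rational(5, 69) ≈ 0.072464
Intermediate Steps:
Function('q')(o) = Mul(-2, o)
Function('R')(r, h) = Rational(-1, 69) (Function('R')(r, h) = Pow(Add(-59, Mul(-2, 5)), -1) = Pow(Add(-59, -10), -1) = Pow(-69, -1) = Rational(-1, 69))
Mul(Function('R')(10, Mul(52, Pow(-13, -1))), -5) = Mul(Rational(-1, 69), -5) = Rational(5, 69)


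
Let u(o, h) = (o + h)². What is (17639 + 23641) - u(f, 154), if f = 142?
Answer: -46336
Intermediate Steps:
u(o, h) = (h + o)²
(17639 + 23641) - u(f, 154) = (17639 + 23641) - (154 + 142)² = 41280 - 1*296² = 41280 - 1*87616 = 41280 - 87616 = -46336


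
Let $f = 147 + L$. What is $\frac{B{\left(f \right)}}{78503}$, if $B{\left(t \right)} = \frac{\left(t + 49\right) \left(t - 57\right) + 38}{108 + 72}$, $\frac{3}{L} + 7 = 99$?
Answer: $\frac{149705537}{119600890560} \approx 0.0012517$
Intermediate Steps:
$L = \frac{3}{92}$ ($L = \frac{3}{-7 + 99} = \frac{3}{92} \approx 0.032609$)
$f = \frac{13527}{92}$ ($f = 147 + \frac{3}{92} = \frac{13527}{92} \approx 147.03$)
$B{\left(t \right)} = \frac{19}{90} + \frac{\left(-57 + t\right) \left(49 + t\right)}{180}$ ($B{\left(t \right)} = \frac{\left(49 + t\right) \left(-57 + t\right) + 38}{180} = \left(\left(-57 + t\right) \left(49 + t\right) + 38\right) \frac{1}{180} = \left(38 + \left(-57 + t\right) \left(49 + t\right)\right) \frac{1}{180} = \frac{19}{90} + \frac{\left(-57 + t\right) \left(49 + t\right)}{180}$)
$\frac{B{\left(f \right)}}{78503} = \frac{- \frac{551}{36} - \frac{1503}{230} + \frac{\left(\frac{13527}{92}\right)^{2}}{180}}{78503} = \left(- \frac{551}{36} - \frac{1503}{230} + \frac{1}{180} \cdot \frac{182979729}{8464}\right) \frac{1}{78503} = \left(- \frac{551}{36} - \frac{1503}{230} + \frac{20331081}{169280}\right) \frac{1}{78503} = \frac{149705537}{1523520} \cdot \frac{1}{78503} = \frac{149705537}{119600890560}$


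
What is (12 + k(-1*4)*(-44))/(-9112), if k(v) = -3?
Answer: -18/1139 ≈ -0.015803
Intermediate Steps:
(12 + k(-1*4)*(-44))/(-9112) = (12 - 3*(-44))/(-9112) = (12 + 132)*(-1/9112) = 144*(-1/9112) = -18/1139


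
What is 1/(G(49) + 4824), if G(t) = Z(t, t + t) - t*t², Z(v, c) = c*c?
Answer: -1/103221 ≈ -9.6880e-6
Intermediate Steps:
Z(v, c) = c²
G(t) = -t³ + 4*t² (G(t) = (t + t)² - t*t² = (2*t)² - t³ = 4*t² - t³ = -t³ + 4*t²)
1/(G(49) + 4824) = 1/(49²*(4 - 1*49) + 4824) = 1/(2401*(4 - 49) + 4824) = 1/(2401*(-45) + 4824) = 1/(-108045 + 4824) = 1/(-103221) = -1/103221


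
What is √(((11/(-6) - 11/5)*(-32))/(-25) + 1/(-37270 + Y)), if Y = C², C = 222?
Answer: I*√4191455553090/901050 ≈ 2.2721*I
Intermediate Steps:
Y = 49284 (Y = 222² = 49284)
√(((11/(-6) - 11/5)*(-32))/(-25) + 1/(-37270 + Y)) = √(((11/(-6) - 11/5)*(-32))/(-25) + 1/(-37270 + 49284)) = √(((11*(-⅙) - 11*⅕)*(-32))*(-1/25) + 1/12014) = √(((-11/6 - 11/5)*(-32))*(-1/25) + 1/12014) = √(-121/30*(-32)*(-1/25) + 1/12014) = √((1936/15)*(-1/25) + 1/12014) = √(-1936/375 + 1/12014) = √(-23258729/4505250) = I*√4191455553090/901050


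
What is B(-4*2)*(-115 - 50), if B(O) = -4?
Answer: 660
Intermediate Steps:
B(-4*2)*(-115 - 50) = -4*(-115 - 50) = -4*(-165) = 660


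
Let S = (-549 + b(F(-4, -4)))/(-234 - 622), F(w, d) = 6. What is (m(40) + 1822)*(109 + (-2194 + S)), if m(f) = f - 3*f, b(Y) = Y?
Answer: -1554053007/428 ≈ -3.6310e+6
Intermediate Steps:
S = 543/856 (S = (-549 + 6)/(-234 - 622) = -543/(-856) = -543*(-1/856) = 543/856 ≈ 0.63435)
m(f) = -2*f
(m(40) + 1822)*(109 + (-2194 + S)) = (-2*40 + 1822)*(109 + (-2194 + 543/856)) = (-80 + 1822)*(109 - 1877521/856) = 1742*(-1784217/856) = -1554053007/428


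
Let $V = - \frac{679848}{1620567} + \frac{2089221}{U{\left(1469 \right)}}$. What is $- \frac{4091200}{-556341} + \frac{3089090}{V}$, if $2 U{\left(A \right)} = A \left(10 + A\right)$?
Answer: $\frac{25859152442024656963645}{12587507036566359} \approx 2.0544 \cdot 10^{6}$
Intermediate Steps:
$U{\left(A \right)} = \frac{A \left(10 + A\right)}{2}$
$V = \frac{45251049398}{30093389001}$ ($V = - \frac{679848}{1620567} + \frac{2089221}{\frac{1}{2} \cdot 1469 \left(10 + 1469\right)} = \left(-679848\right) \frac{1}{1620567} + \frac{2089221}{\frac{1}{2} \cdot 1469 \cdot 1479} = - \frac{17432}{41553} + \frac{2089221}{\frac{2172651}{2}} = - \frac{17432}{41553} + 2089221 \cdot \frac{2}{2172651} = - \frac{17432}{41553} + \frac{1392814}{724217} = \frac{45251049398}{30093389001} \approx 1.5037$)
$- \frac{4091200}{-556341} + \frac{3089090}{V} = - \frac{4091200}{-556341} + \frac{3089090}{\frac{45251049398}{30093389001}} = \left(-4091200\right) \left(- \frac{1}{556341}\right) + 3089090 \cdot \frac{30093389001}{45251049398} = \frac{4091200}{556341} + \frac{46480593514549545}{22625524699} = \frac{25859152442024656963645}{12587507036566359}$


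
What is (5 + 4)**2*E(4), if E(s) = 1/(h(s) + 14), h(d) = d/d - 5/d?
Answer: 324/55 ≈ 5.8909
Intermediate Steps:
h(d) = 1 - 5/d
E(s) = 1/(14 + (-5 + s)/s) (E(s) = 1/((-5 + s)/s + 14) = 1/(14 + (-5 + s)/s))
(5 + 4)**2*E(4) = (5 + 4)**2*((1/5)*4/(-1 + 3*4)) = 9**2*((1/5)*4/(-1 + 12)) = 81*((1/5)*4/11) = 81*((1/5)*4*(1/11)) = 81*(4/55) = 324/55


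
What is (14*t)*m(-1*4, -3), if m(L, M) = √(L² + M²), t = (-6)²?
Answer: 2520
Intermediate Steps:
t = 36
(14*t)*m(-1*4, -3) = (14*36)*√((-1*4)² + (-3)²) = 504*√((-4)² + 9) = 504*√(16 + 9) = 504*√25 = 504*5 = 2520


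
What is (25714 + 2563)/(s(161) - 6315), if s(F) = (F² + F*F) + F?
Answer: 28277/45688 ≈ 0.61892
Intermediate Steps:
s(F) = F + 2*F² (s(F) = (F² + F²) + F = 2*F² + F = F + 2*F²)
(25714 + 2563)/(s(161) - 6315) = (25714 + 2563)/(161*(1 + 2*161) - 6315) = 28277/(161*(1 + 322) - 6315) = 28277/(161*323 - 6315) = 28277/(52003 - 6315) = 28277/45688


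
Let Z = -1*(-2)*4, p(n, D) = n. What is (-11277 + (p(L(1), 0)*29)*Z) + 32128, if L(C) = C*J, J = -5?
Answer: 19691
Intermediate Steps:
L(C) = -5*C (L(C) = C*(-5) = -5*C)
Z = 8 (Z = 2*4 = 8)
(-11277 + (p(L(1), 0)*29)*Z) + 32128 = (-11277 + (-5*1*29)*8) + 32128 = (-11277 - 5*29*8) + 32128 = (-11277 - 145*8) + 32128 = (-11277 - 1160) + 32128 = -12437 + 32128 = 19691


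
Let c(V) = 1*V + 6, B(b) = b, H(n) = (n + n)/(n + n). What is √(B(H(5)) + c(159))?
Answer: √166 ≈ 12.884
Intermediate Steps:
H(n) = 1 (H(n) = (2*n)/((2*n)) = (2*n)*(1/(2*n)) = 1)
c(V) = 6 + V (c(V) = V + 6 = 6 + V)
√(B(H(5)) + c(159)) = √(1 + (6 + 159)) = √(1 + 165) = √166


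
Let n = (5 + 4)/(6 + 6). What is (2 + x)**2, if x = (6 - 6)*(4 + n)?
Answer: 4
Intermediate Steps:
n = 3/4 (n = 9/12 = 9*(1/12) = 3/4 ≈ 0.75000)
x = 0 (x = (6 - 6)*(4 + 3/4) = 0*(19/4) = 0)
(2 + x)**2 = (2 + 0)**2 = 2**2 = 4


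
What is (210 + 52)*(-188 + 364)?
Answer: 46112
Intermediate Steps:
(210 + 52)*(-188 + 364) = 262*176 = 46112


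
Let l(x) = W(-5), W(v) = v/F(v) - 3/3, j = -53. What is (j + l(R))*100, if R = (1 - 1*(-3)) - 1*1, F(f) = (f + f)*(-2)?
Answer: -5425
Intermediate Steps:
F(f) = -4*f (F(f) = (2*f)*(-2) = -4*f)
R = 3 (R = (1 + 3) - 1 = 4 - 1 = 3)
W(v) = -5/4 (W(v) = v/((-4*v)) - 3/3 = v*(-1/(4*v)) - 3*⅓ = -¼ - 1 = -5/4)
l(x) = -5/4
(j + l(R))*100 = (-53 - 5/4)*100 = -217/4*100 = -5425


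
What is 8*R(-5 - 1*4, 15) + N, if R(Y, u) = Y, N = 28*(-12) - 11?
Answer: -419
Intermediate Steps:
N = -347 (N = -336 - 11 = -347)
8*R(-5 - 1*4, 15) + N = 8*(-5 - 1*4) - 347 = 8*(-5 - 4) - 347 = 8*(-9) - 347 = -72 - 347 = -419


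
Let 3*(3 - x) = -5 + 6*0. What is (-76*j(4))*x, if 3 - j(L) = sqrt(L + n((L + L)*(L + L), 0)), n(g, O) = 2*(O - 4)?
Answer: -1064 + 2128*I/3 ≈ -1064.0 + 709.33*I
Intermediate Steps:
n(g, O) = -8 + 2*O (n(g, O) = 2*(-4 + O) = -8 + 2*O)
x = 14/3 (x = 3 - (-5 + 6*0)/3 = 3 - (-5 + 0)/3 = 3 - 1/3*(-5) = 3 + 5/3 = 14/3 ≈ 4.6667)
j(L) = 3 - sqrt(-8 + L) (j(L) = 3 - sqrt(L + (-8 + 2*0)) = 3 - sqrt(L + (-8 + 0)) = 3 - sqrt(L - 8) = 3 - sqrt(-8 + L))
(-76*j(4))*x = -76*(3 - sqrt(-8 + 4))*(14/3) = -76*(3 - sqrt(-4))*(14/3) = -76*(3 - 2*I)*(14/3) = (-228 + 152*I)*(14/3) = -1064 + 2128*I/3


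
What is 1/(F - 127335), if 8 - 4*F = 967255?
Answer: -4/1476587 ≈ -2.7089e-6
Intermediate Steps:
F = -967247/4 (F = 2 - ¼*967255 = 2 - 967255/4 = -967247/4 ≈ -2.4181e+5)
1/(F - 127335) = 1/(-967247/4 - 127335) = 1/(-1476587/4) = -4/1476587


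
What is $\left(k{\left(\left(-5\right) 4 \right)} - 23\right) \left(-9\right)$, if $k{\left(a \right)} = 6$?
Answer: $153$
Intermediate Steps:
$\left(k{\left(\left(-5\right) 4 \right)} - 23\right) \left(-9\right) = \left(6 - 23\right) \left(-9\right) = \left(-17\right) \left(-9\right) = 153$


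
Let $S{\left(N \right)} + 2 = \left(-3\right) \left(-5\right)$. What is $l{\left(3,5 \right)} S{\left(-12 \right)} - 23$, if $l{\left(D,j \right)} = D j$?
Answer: $172$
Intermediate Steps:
$S{\left(N \right)} = 13$ ($S{\left(N \right)} = -2 - -15 = -2 + 15 = 13$)
$l{\left(3,5 \right)} S{\left(-12 \right)} - 23 = 3 \cdot 5 \cdot 13 - 23 = 15 \cdot 13 - 23 = 195 - 23 = 172$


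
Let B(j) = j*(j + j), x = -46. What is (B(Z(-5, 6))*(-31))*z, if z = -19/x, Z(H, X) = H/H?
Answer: -589/23 ≈ -25.609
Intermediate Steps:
Z(H, X) = 1
B(j) = 2*j**2 (B(j) = j*(2*j) = 2*j**2)
z = 19/46 (z = -19/(-46) = -19*(-1/46) = 19/46 ≈ 0.41304)
(B(Z(-5, 6))*(-31))*z = ((2*1**2)*(-31))*(19/46) = ((2*1)*(-31))*(19/46) = (2*(-31))*(19/46) = -62*19/46 = -589/23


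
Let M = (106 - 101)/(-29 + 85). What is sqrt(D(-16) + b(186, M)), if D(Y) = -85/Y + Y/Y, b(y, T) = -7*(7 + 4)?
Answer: I*sqrt(1131)/4 ≈ 8.4076*I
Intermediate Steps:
M = 5/56 ≈ 0.089286
b(y, T) = -77 (b(y, T) = -7*11 = -77)
D(Y) = 1 - 85/Y (D(Y) = -85/Y + 1 = 1 - 85/Y)
sqrt(D(-16) + b(186, M)) = sqrt((-85 - 16)/(-16) - 77) = sqrt(-1/16*(-101) - 77) = sqrt(101/16 - 77) = sqrt(-1131/16) = I*sqrt(1131)/4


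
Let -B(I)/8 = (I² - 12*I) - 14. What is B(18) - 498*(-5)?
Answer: 1738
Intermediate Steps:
B(I) = 112 - 8*I² + 96*I (B(I) = -8*((I² - 12*I) - 14) = -8*(-14 + I² - 12*I) = 112 - 8*I² + 96*I)
B(18) - 498*(-5) = (112 - 8*18² + 96*18) - 498*(-5) = (112 - 8*324 + 1728) + 2490 = (112 - 2592 + 1728) + 2490 = -752 + 2490 = 1738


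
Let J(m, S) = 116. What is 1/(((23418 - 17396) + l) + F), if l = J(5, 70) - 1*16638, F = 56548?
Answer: 1/46048 ≈ 2.1716e-5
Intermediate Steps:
l = -16522 (l = 116 - 1*16638 = 116 - 16638 = -16522)
1/(((23418 - 17396) + l) + F) = 1/(((23418 - 17396) - 16522) + 56548) = 1/((6022 - 16522) + 56548) = 1/(-10500 + 56548) = 1/46048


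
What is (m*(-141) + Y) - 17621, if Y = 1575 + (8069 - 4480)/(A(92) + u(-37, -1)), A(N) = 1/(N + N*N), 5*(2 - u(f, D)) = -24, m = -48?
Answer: -2545516282/290909 ≈ -8750.2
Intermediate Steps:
u(f, D) = 34/5 (u(f, D) = 2 - 1/5*(-24) = 2 + 24/5 = 34/5)
A(N) = 1/(N + N**2)
Y = 611719095/290909 (Y = 1575 + (8069 - 4480)/(1/(92*(1 + 92)) + 34/5) = 1575 + 3589/((1/92)/93 + 34/5) = 1575 + 3589/((1/92)*(1/93) + 34/5) = 1575 + 3589/(1/8556 + 34/5) = 1575 + 3589/(290909/42780) = 1575 + 3589*(42780/290909) = 1575 + 153537420/290909 = 611719095/290909 ≈ 2102.8)
(m*(-141) + Y) - 17621 = (-48*(-141) + 611719095/290909) - 17621 = (6768 + 611719095/290909) - 17621 = 2580591207/290909 - 17621 = -2545516282/290909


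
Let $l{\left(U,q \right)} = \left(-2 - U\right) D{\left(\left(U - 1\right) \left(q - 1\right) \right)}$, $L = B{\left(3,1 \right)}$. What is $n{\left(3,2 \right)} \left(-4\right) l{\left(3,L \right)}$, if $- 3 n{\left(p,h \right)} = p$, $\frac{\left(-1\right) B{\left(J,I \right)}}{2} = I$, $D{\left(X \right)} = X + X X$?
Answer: $-600$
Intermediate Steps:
$D{\left(X \right)} = X + X^{2}$
$B{\left(J,I \right)} = - 2 I$
$L = -2$ ($L = \left(-2\right) 1 = -2$)
$n{\left(p,h \right)} = - \frac{p}{3}$
$l{\left(U,q \right)} = \left(1 + \left(-1 + U\right) \left(-1 + q\right)\right) \left(-1 + U\right) \left(-1 + q\right) \left(-2 - U\right)$ ($l{\left(U,q \right)} = \left(-2 - U\right) \left(U - 1\right) \left(q - 1\right) \left(1 + \left(U - 1\right) \left(q - 1\right)\right) = \left(-2 - U\right) \left(-1 + U\right) \left(-1 + q\right) \left(1 + \left(-1 + U\right) \left(-1 + q\right)\right) = \left(-2 - U\right) \left(1 + \left(-1 + U\right) \left(-1 + q\right)\right) \left(-1 + U\right) \left(-1 + q\right) = \left(1 + \left(-1 + U\right) \left(-1 + q\right)\right) \left(-1 + U\right) \left(-1 + q\right) \left(-2 - U\right)$)
$n{\left(3,2 \right)} \left(-4\right) l{\left(3,L \right)} = \left(- \frac{1}{3}\right) 3 \left(-4\right) \left(- \left(2 + 3\right) \left(1 - 3 - -2 + 3 \left(-2\right)\right) \left(2 - 3 - -2 + 3 \left(-2\right)\right)\right) = \left(-1\right) \left(-4\right) \left(\left(-1\right) 5 \left(1 - 3 + 2 - 6\right) \left(2 - 3 + 2 - 6\right)\right) = 4 \left(\left(-1\right) 5 \left(-6\right) \left(-5\right)\right) = 4 \left(-150\right) = -600$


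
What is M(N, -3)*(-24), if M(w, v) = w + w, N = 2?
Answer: -96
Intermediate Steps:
M(w, v) = 2*w
M(N, -3)*(-24) = (2*2)*(-24) = 4*(-24) = -96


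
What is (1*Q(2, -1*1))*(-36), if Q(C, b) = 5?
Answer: -180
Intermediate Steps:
(1*Q(2, -1*1))*(-36) = (1*5)*(-36) = 5*(-36) = -180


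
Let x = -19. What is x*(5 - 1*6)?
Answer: 19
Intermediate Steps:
x*(5 - 1*6) = -19*(5 - 1*6) = -19*(5 - 6) = -19*(-1) = 19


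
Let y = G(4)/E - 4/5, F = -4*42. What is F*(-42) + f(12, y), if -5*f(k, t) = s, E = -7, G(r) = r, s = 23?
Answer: 35257/5 ≈ 7051.4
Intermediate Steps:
F = -168
y = -48/35 (y = 4/(-7) - 4/5 = 4*(-⅐) - 4*⅕ = -4/7 - ⅘ = -48/35 ≈ -1.3714)
f(k, t) = -23/5 (f(k, t) = -⅕*23 = -23/5)
F*(-42) + f(12, y) = -168*(-42) - 23/5 = 7056 - 23/5 = 35257/5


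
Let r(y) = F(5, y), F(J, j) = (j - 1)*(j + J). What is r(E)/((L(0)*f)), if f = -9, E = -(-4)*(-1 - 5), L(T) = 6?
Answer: -475/54 ≈ -8.7963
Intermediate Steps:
F(J, j) = (-1 + j)*(J + j)
E = -24 (E = -(-4)*(-6) = -4*6 = -24)
r(y) = -5 + y² + 4*y (r(y) = y² - 1*5 - y + 5*y = y² - 5 - y + 5*y = -5 + y² + 4*y)
r(E)/((L(0)*f)) = (-5 + (-24)² + 4*(-24))/((6*(-9))) = (-5 + 576 - 96)/(-54) = 475*(-1/54) = -475/54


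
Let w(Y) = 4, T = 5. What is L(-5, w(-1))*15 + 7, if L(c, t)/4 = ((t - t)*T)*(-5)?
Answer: 7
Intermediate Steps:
L(c, t) = 0 (L(c, t) = 4*(((t - t)*5)*(-5)) = 4*((0*5)*(-5)) = 4*(0*(-5)) = 4*0 = 0)
L(-5, w(-1))*15 + 7 = 0*15 + 7 = 0 + 7 = 7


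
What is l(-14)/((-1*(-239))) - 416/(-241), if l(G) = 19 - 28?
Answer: 97255/57599 ≈ 1.6885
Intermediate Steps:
l(G) = -9
l(-14)/((-1*(-239))) - 416/(-241) = -9/((-1*(-239))) - 416/(-241) = -9/239 - 416*(-1/241) = -9*1/239 + 416/241 = -9/239 + 416/241 = 97255/57599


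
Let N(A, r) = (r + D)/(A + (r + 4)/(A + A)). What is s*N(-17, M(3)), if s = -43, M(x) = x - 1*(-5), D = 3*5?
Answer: 16813/295 ≈ 56.993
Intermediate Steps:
D = 15
M(x) = 5 + x (M(x) = x + 5 = 5 + x)
N(A, r) = (15 + r)/(A + (4 + r)/(2*A)) (N(A, r) = (r + 15)/(A + (r + 4)/(A + A)) = (15 + r)/(A + (4 + r)/((2*A))) = (15 + r)/(A + (4 + r)*(1/(2*A))) = (15 + r)/(A + (4 + r)/(2*A)))
s*N(-17, M(3)) = -86*(-17)*(15 + (5 + 3))/(4 + (5 + 3) + 2*(-17)**2) = -86*(-17)*(15 + 8)/(4 + 8 + 2*289) = -86*(-17)*23/(4 + 8 + 578) = -86*(-17)*23/590 = -43*(-391/295) = 16813/295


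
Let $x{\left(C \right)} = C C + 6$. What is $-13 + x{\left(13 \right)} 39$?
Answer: $6812$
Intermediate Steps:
$x{\left(C \right)} = 6 + C^{2}$ ($x{\left(C \right)} = C^{2} + 6 = 6 + C^{2}$)
$-13 + x{\left(13 \right)} 39 = -13 + \left(6 + 13^{2}\right) 39 = -13 + \left(6 + 169\right) 39 = -13 + 175 \cdot 39 = -13 + 6825 = 6812$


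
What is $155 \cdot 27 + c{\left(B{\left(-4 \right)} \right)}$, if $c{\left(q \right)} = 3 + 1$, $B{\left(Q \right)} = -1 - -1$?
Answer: $4189$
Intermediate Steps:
$B{\left(Q \right)} = 0$ ($B{\left(Q \right)} = -1 + 1 = 0$)
$c{\left(q \right)} = 4$
$155 \cdot 27 + c{\left(B{\left(-4 \right)} \right)} = 155 \cdot 27 + 4 = 4185 + 4 = 4189$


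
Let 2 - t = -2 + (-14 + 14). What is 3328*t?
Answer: 13312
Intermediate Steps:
t = 4 (t = 2 - (-2 + (-14 + 14)) = 2 - (-2 + 0) = 2 - 1*(-2) = 2 + 2 = 4)
3328*t = 3328*4 = 13312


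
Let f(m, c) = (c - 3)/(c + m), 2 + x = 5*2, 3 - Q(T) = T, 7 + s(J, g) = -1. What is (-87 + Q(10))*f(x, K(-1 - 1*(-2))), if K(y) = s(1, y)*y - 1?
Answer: -1128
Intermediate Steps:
s(J, g) = -8 (s(J, g) = -7 - 1 = -8)
Q(T) = 3 - T
K(y) = -1 - 8*y (K(y) = -8*y - 1 = -1 - 8*y)
x = 8 (x = -2 + 5*2 = -2 + 10 = 8)
f(m, c) = (-3 + c)/(c + m)
(-87 + Q(10))*f(x, K(-1 - 1*(-2))) = (-87 + (3 - 1*10))*((-3 + (-1 - 8*(-1 - 1*(-2))))/((-1 - 8*(-1 - 1*(-2))) + 8)) = (-87 + (3 - 10))*((-3 + (-1 - 8*(-1 + 2)))/((-1 - 8*(-1 + 2)) + 8)) = (-87 - 7)*((-3 + (-1 - 8*1))/((-1 - 8*1) + 8)) = -94*(-3 + (-1 - 8))/((-1 - 8) + 8) = -94*(-3 - 9)/(-9 + 8) = -94*(-12)/(-1) = -(-94)*(-12) = -94*12 = -1128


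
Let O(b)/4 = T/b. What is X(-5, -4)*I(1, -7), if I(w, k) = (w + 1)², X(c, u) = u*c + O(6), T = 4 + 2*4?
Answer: 112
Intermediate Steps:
T = 12 (T = 4 + 8 = 12)
O(b) = 48/b (O(b) = 4*(12/b) = 48/b)
X(c, u) = 8 + c*u (X(c, u) = u*c + 48/6 = c*u + 48*(⅙) = c*u + 8 = 8 + c*u)
I(w, k) = (1 + w)²
X(-5, -4)*I(1, -7) = (8 - 5*(-4))*(1 + 1)² = (8 + 20)*2² = 28*4 = 112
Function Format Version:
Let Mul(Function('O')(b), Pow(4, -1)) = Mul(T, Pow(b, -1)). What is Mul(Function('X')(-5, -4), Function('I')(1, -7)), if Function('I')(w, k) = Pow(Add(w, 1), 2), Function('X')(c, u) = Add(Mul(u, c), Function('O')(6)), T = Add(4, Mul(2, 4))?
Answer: 112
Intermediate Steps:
T = 12 (T = Add(4, 8) = 12)
Function('O')(b) = Mul(48, Pow(b, -1)) (Function('O')(b) = Mul(4, Mul(12, Pow(b, -1))) = Mul(48, Pow(b, -1)))
Function('X')(c, u) = Add(8, Mul(c, u)) (Function('X')(c, u) = Add(Mul(u, c), Mul(48, Pow(6, -1))) = Add(Mul(c, u), Mul(48, Rational(1, 6))) = Add(Mul(c, u), 8) = Add(8, Mul(c, u)))
Function('I')(w, k) = Pow(Add(1, w), 2)
Mul(Function('X')(-5, -4), Function('I')(1, -7)) = Mul(Add(8, Mul(-5, -4)), Pow(Add(1, 1), 2)) = Mul(Add(8, 20), Pow(2, 2)) = Mul(28, 4) = 112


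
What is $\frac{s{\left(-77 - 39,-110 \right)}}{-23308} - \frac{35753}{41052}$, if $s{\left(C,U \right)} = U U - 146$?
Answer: $- \frac{331016633}{239210004} \approx -1.3838$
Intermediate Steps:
$s{\left(C,U \right)} = -146 + U^{2}$ ($s{\left(C,U \right)} = U^{2} - 146 = -146 + U^{2}$)
$\frac{s{\left(-77 - 39,-110 \right)}}{-23308} - \frac{35753}{41052} = \frac{-146 + \left(-110\right)^{2}}{-23308} - \frac{35753}{41052} = \left(-146 + 12100\right) \left(- \frac{1}{23308}\right) - \frac{35753}{41052} = 11954 \left(- \frac{1}{23308}\right) - \frac{35753}{41052} = - \frac{5977}{11654} - \frac{35753}{41052} = - \frac{331016633}{239210004}$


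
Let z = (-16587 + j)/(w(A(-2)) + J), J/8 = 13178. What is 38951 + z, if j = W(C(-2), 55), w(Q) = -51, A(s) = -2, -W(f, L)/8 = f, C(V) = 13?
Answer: 4104367032/105373 ≈ 38951.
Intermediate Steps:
J = 105424 (J = 8*13178 = 105424)
W(f, L) = -8*f
j = -104 (j = -8*13 = -104)
z = -16691/105373 (z = (-16587 - 104)/(-51 + 105424) = -16691/105373 ≈ -0.15840)
38951 + z = 38951 - 16691/105373 = 4104367032/105373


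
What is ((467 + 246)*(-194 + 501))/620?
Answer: 7061/20 ≈ 353.05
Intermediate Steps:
((467 + 246)*(-194 + 501))/620 = (713*307)*(1/620) = 218891*(1/620) = 7061/20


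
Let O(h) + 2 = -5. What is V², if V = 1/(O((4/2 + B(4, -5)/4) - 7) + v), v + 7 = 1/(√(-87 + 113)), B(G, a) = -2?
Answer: 676/(364 - √26)² ≈ 0.0052480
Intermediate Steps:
O(h) = -7 (O(h) = -2 - 5 = -7)
v = -7 + √26/26 (v = -7 + 1/(√(-87 + 113)) = -7 + 1/(√26) = -7 + √26/26 ≈ -6.8039)
V = 1/(-14 + √26/26) (V = 1/(-7 + (-7 + √26/26)) = 1/(-14 + √26/26) ≈ -0.072443)
V² = (-364/5095 - √26/5095)²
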